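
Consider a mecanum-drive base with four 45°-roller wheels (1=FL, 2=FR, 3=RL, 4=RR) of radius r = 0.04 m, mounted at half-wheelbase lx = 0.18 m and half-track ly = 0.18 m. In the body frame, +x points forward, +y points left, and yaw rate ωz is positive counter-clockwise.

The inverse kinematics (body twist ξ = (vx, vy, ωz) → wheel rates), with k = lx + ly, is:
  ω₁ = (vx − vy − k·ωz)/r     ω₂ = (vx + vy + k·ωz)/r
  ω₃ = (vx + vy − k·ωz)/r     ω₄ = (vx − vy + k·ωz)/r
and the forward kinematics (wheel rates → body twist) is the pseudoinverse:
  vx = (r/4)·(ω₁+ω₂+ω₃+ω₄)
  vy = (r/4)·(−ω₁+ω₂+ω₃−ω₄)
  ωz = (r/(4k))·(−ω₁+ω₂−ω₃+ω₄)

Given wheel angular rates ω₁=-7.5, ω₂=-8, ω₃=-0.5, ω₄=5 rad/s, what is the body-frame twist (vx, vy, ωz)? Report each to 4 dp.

(-0.1100, -0.0600, 0.1389)

k = lx + ly = 0.18 + 0.18 = 0.3600
ω₁+ω₂+ω₃+ω₄ = -11.0000  →  vx = (0.04/4)·-11.0000 = -0.1100
−ω₁+ω₂+ω₃−ω₄ = -6.0000  →  vy = (0.04/4)·-6.0000 = -0.0600
−ω₁+ω₂−ω₃+ω₄ = 5.0000  →  ωz = (0.04/1.4400)·5.0000 = 0.1389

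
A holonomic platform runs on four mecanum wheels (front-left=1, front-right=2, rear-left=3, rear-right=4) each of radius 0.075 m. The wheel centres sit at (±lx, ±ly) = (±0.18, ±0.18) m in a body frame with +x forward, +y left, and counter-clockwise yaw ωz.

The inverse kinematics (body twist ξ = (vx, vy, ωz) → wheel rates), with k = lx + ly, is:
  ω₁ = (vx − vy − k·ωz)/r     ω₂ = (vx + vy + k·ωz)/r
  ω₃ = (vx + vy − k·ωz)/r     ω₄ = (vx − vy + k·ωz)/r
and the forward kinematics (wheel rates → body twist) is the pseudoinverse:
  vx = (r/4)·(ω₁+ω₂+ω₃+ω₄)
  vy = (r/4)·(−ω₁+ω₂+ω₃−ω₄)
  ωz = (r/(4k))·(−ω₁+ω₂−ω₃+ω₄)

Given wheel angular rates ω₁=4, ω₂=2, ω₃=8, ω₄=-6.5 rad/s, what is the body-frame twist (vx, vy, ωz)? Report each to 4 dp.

k = lx + ly = 0.18 + 0.18 = 0.3600
ω₁+ω₂+ω₃+ω₄ = 7.5000  →  vx = (0.075/4)·7.5000 = 0.1406
−ω₁+ω₂+ω₃−ω₄ = 12.5000  →  vy = (0.075/4)·12.5000 = 0.2344
−ω₁+ω₂−ω₃+ω₄ = -16.5000  →  ωz = (0.075/1.4400)·-16.5000 = -0.8594

(0.1406, 0.2344, -0.8594)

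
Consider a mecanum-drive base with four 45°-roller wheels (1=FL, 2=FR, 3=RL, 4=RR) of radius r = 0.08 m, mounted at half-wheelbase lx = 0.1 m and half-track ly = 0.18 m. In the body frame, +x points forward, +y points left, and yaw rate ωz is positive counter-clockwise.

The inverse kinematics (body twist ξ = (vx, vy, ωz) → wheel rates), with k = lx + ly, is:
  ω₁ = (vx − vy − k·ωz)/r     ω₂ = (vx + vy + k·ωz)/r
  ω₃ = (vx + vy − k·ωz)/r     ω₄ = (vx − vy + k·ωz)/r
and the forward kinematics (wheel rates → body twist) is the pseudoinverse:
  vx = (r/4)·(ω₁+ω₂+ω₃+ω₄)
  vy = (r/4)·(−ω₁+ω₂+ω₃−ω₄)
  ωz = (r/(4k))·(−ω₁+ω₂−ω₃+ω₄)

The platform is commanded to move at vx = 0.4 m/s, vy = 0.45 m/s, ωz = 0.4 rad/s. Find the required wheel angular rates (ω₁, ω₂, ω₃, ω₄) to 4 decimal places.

k = lx + ly = 0.1 + 0.18 = 0.2800;  k·ωz = 0.2800·0.4 = 0.1120
ω₁ (FL) = (vx − vy − k·ωz)/r = -0.1620/0.08 = -2.0250
ω₂ (FR) = (vx + vy + k·ωz)/r = 0.9620/0.08 = 12.0250
ω₃ (RL) = (vx + vy − k·ωz)/r = 0.7380/0.08 = 9.2250
ω₄ (RR) = (vx − vy + k·ωz)/r = 0.0620/0.08 = 0.7750

(-2.0250, 12.0250, 9.2250, 0.7750)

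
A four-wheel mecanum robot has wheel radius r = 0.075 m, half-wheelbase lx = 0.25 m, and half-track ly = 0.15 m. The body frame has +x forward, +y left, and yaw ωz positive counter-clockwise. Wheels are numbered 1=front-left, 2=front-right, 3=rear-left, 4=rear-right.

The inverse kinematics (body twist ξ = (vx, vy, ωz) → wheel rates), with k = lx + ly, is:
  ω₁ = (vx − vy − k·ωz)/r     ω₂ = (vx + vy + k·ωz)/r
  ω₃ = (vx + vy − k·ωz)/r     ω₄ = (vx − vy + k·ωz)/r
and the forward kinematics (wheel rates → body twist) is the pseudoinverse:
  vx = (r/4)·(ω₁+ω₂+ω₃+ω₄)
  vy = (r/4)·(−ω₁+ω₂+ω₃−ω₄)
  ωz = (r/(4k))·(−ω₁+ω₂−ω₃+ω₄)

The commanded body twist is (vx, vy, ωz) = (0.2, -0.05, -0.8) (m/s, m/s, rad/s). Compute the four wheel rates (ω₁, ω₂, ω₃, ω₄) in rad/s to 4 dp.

k = lx + ly = 0.25 + 0.15 = 0.4000;  k·ωz = 0.4000·-0.8 = -0.3200
ω₁ (FL) = (vx − vy − k·ωz)/r = 0.5700/0.075 = 7.6000
ω₂ (FR) = (vx + vy + k·ωz)/r = -0.1700/0.075 = -2.2667
ω₃ (RL) = (vx + vy − k·ωz)/r = 0.4700/0.075 = 6.2667
ω₄ (RR) = (vx − vy + k·ωz)/r = -0.0700/0.075 = -0.9333

(7.6000, -2.2667, 6.2667, -0.9333)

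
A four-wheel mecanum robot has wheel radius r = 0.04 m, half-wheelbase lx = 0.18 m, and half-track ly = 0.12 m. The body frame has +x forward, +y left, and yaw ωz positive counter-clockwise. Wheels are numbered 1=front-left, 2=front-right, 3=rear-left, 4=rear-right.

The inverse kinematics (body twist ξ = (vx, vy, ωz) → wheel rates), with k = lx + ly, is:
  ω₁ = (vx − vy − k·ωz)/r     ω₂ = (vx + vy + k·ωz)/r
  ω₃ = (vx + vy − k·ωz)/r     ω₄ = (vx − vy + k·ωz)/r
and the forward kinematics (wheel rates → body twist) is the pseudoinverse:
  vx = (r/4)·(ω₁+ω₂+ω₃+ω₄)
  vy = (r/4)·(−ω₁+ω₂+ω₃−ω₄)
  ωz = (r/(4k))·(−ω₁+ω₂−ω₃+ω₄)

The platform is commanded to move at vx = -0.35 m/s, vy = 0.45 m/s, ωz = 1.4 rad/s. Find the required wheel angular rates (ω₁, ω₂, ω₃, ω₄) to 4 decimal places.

k = lx + ly = 0.18 + 0.12 = 0.3000;  k·ωz = 0.3000·1.4 = 0.4200
ω₁ (FL) = (vx − vy − k·ωz)/r = -1.2200/0.04 = -30.5000
ω₂ (FR) = (vx + vy + k·ωz)/r = 0.5200/0.04 = 13.0000
ω₃ (RL) = (vx + vy − k·ωz)/r = -0.3200/0.04 = -8.0000
ω₄ (RR) = (vx − vy + k·ωz)/r = -0.3800/0.04 = -9.5000

(-30.5000, 13.0000, -8.0000, -9.5000)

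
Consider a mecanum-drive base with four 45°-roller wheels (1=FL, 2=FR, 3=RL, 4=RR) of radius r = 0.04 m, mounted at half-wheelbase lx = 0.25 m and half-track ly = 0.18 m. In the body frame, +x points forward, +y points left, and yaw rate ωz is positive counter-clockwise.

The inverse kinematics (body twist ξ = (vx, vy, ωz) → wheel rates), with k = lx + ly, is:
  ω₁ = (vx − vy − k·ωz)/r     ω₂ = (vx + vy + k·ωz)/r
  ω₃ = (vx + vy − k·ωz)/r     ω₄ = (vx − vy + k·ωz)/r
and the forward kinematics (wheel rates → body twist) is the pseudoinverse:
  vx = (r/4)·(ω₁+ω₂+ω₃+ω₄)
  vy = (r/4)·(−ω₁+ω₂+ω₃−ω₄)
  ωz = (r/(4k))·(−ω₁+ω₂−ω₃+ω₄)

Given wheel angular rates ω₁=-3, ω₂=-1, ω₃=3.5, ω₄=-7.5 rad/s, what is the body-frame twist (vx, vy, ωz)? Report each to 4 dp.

k = lx + ly = 0.25 + 0.18 = 0.4300
ω₁+ω₂+ω₃+ω₄ = -8.0000  →  vx = (0.04/4)·-8.0000 = -0.0800
−ω₁+ω₂+ω₃−ω₄ = 13.0000  →  vy = (0.04/4)·13.0000 = 0.1300
−ω₁+ω₂−ω₃+ω₄ = -9.0000  →  ωz = (0.04/1.7200)·-9.0000 = -0.2093

(-0.0800, 0.1300, -0.2093)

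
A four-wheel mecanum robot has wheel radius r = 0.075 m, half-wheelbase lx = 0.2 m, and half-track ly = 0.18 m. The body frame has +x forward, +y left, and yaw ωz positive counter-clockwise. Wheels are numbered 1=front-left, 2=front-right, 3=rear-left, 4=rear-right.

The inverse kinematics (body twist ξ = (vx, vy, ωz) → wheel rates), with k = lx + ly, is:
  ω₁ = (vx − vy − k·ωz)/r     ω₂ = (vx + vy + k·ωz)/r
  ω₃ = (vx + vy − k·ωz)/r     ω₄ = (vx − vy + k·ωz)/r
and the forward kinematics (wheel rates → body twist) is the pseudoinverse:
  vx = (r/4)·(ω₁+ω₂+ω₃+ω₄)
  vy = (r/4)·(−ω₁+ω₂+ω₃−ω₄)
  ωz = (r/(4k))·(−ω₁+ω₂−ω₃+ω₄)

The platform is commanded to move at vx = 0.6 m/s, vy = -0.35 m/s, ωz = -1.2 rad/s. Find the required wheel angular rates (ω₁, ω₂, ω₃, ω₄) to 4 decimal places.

(18.7467, -2.7467, 9.4133, 6.5867)

k = lx + ly = 0.2 + 0.18 = 0.3800;  k·ωz = 0.3800·-1.2 = -0.4560
ω₁ (FL) = (vx − vy − k·ωz)/r = 1.4060/0.075 = 18.7467
ω₂ (FR) = (vx + vy + k·ωz)/r = -0.2060/0.075 = -2.7467
ω₃ (RL) = (vx + vy − k·ωz)/r = 0.7060/0.075 = 9.4133
ω₄ (RR) = (vx − vy + k·ωz)/r = 0.4940/0.075 = 6.5867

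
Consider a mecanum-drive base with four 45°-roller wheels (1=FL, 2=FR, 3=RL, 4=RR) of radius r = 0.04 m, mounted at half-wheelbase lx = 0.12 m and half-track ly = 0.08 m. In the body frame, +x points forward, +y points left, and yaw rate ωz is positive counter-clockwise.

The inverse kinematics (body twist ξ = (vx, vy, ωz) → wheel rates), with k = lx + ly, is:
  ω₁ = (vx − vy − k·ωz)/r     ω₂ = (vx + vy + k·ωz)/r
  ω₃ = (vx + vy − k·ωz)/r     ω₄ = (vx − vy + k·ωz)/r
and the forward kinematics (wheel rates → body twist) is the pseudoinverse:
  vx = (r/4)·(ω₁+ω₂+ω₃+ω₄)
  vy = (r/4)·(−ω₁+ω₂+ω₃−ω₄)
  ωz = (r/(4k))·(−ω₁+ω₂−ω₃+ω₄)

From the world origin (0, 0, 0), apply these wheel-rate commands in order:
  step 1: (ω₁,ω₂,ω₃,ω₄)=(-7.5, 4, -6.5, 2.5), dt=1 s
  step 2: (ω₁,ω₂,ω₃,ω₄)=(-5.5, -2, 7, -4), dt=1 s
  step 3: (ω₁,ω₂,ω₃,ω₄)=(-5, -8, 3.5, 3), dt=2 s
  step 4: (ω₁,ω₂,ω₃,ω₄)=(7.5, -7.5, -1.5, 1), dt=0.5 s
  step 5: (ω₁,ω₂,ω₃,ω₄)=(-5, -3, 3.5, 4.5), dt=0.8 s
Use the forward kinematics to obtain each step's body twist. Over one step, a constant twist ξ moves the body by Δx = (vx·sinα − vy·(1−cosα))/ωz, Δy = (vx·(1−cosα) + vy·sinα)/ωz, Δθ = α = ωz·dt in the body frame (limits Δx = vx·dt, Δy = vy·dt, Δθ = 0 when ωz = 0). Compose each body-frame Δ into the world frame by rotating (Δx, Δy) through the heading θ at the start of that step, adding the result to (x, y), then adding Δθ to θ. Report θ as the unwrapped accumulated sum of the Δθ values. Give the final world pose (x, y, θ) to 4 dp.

step 1: ξ=(vx,vy,ωz)=(-0.0750, 0.0250, 1.0250), dt=1.0 → body Δ=(-0.0743, -0.0143, 1.0250) → world pose (-0.0743, -0.0143, 1.0250)
step 2: ξ=(vx,vy,ωz)=(-0.0450, 0.1450, -0.3750), dt=1.0 → body Δ=(-0.0171, 0.1500, -0.3750) → world pose (-0.2113, 0.0489, 0.6500)
step 3: ξ=(vx,vy,ωz)=(-0.0650, -0.0250, -0.1750), dt=2.0 → body Δ=(-0.1360, -0.0265, -0.3500) → world pose (-0.3036, -0.0545, 0.3000)
step 4: ξ=(vx,vy,ωz)=(-0.0050, -0.1750, -0.6250), dt=0.5 → body Δ=(-0.0160, -0.0857, -0.3125) → world pose (-0.2936, -0.1411, -0.0125)
step 5: ξ=(vx,vy,ωz)=(0.0000, 0.0100, 0.1500), dt=0.8 → body Δ=(-0.0005, 0.0080, 0.1200) → world pose (-0.2939, -0.1331, 0.1075)

(-0.2939, -0.1331, 0.1075)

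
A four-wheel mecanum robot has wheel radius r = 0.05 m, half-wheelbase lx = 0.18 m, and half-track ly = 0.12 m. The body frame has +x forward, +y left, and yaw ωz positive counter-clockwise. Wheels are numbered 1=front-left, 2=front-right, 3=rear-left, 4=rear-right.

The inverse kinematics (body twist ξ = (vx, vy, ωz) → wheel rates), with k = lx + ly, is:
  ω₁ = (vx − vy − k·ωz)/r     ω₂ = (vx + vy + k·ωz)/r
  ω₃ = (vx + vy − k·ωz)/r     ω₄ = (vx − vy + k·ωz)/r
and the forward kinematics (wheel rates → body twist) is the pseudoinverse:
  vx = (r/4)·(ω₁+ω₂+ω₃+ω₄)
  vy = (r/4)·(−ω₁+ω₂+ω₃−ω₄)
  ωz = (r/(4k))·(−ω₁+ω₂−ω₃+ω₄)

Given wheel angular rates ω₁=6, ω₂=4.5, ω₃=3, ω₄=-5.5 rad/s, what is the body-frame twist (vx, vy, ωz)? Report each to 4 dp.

k = lx + ly = 0.18 + 0.12 = 0.3000
ω₁+ω₂+ω₃+ω₄ = 8.0000  →  vx = (0.05/4)·8.0000 = 0.1000
−ω₁+ω₂+ω₃−ω₄ = 7.0000  →  vy = (0.05/4)·7.0000 = 0.0875
−ω₁+ω₂−ω₃+ω₄ = -10.0000  →  ωz = (0.05/1.2000)·-10.0000 = -0.4167

(0.1000, 0.0875, -0.4167)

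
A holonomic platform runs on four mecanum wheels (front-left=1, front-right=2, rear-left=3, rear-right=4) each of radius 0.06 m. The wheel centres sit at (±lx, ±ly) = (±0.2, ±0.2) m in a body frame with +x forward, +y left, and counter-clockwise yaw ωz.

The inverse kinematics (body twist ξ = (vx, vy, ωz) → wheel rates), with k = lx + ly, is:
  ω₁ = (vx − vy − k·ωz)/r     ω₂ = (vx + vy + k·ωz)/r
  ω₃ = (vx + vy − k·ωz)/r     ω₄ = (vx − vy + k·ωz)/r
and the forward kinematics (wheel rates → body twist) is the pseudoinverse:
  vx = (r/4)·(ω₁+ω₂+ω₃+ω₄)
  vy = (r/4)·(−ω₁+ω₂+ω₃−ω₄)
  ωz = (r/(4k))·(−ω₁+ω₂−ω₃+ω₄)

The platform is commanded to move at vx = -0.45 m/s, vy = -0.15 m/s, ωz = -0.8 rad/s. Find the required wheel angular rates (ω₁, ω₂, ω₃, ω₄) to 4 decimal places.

k = lx + ly = 0.2 + 0.2 = 0.4000;  k·ωz = 0.4000·-0.8 = -0.3200
ω₁ (FL) = (vx − vy − k·ωz)/r = 0.0200/0.06 = 0.3333
ω₂ (FR) = (vx + vy + k·ωz)/r = -0.9200/0.06 = -15.3333
ω₃ (RL) = (vx + vy − k·ωz)/r = -0.2800/0.06 = -4.6667
ω₄ (RR) = (vx − vy + k·ωz)/r = -0.6200/0.06 = -10.3333

(0.3333, -15.3333, -4.6667, -10.3333)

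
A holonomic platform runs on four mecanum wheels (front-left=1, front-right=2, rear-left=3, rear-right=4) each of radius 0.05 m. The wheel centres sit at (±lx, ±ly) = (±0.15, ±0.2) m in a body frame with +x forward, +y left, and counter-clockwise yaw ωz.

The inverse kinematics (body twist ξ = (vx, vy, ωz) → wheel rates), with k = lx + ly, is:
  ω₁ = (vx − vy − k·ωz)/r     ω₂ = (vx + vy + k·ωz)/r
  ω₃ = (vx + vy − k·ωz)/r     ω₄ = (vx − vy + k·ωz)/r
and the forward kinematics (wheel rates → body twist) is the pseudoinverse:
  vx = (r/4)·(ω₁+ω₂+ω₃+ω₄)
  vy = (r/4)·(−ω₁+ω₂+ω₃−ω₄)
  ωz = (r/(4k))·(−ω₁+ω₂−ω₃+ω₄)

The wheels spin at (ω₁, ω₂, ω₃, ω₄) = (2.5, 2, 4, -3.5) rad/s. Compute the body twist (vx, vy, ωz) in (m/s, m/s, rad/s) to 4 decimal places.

(0.0625, 0.0875, -0.2857)

k = lx + ly = 0.15 + 0.2 = 0.3500
ω₁+ω₂+ω₃+ω₄ = 5.0000  →  vx = (0.05/4)·5.0000 = 0.0625
−ω₁+ω₂+ω₃−ω₄ = 7.0000  →  vy = (0.05/4)·7.0000 = 0.0875
−ω₁+ω₂−ω₃+ω₄ = -8.0000  →  ωz = (0.05/1.4000)·-8.0000 = -0.2857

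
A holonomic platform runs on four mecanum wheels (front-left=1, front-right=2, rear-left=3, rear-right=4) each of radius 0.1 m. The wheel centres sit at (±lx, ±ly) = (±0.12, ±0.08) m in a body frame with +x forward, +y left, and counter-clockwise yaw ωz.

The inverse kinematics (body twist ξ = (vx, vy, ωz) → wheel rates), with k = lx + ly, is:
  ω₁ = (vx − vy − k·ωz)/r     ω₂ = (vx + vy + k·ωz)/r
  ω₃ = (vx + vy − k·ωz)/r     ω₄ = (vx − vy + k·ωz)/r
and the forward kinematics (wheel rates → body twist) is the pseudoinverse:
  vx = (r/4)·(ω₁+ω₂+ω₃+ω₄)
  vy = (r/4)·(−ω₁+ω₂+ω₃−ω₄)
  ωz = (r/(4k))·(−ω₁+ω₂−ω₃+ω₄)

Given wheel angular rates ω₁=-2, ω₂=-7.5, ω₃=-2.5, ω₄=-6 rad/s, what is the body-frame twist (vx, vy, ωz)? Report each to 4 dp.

(-0.4500, -0.0500, -1.1250)

k = lx + ly = 0.12 + 0.08 = 0.2000
ω₁+ω₂+ω₃+ω₄ = -18.0000  →  vx = (0.1/4)·-18.0000 = -0.4500
−ω₁+ω₂+ω₃−ω₄ = -2.0000  →  vy = (0.1/4)·-2.0000 = -0.0500
−ω₁+ω₂−ω₃+ω₄ = -9.0000  →  ωz = (0.1/0.8000)·-9.0000 = -1.1250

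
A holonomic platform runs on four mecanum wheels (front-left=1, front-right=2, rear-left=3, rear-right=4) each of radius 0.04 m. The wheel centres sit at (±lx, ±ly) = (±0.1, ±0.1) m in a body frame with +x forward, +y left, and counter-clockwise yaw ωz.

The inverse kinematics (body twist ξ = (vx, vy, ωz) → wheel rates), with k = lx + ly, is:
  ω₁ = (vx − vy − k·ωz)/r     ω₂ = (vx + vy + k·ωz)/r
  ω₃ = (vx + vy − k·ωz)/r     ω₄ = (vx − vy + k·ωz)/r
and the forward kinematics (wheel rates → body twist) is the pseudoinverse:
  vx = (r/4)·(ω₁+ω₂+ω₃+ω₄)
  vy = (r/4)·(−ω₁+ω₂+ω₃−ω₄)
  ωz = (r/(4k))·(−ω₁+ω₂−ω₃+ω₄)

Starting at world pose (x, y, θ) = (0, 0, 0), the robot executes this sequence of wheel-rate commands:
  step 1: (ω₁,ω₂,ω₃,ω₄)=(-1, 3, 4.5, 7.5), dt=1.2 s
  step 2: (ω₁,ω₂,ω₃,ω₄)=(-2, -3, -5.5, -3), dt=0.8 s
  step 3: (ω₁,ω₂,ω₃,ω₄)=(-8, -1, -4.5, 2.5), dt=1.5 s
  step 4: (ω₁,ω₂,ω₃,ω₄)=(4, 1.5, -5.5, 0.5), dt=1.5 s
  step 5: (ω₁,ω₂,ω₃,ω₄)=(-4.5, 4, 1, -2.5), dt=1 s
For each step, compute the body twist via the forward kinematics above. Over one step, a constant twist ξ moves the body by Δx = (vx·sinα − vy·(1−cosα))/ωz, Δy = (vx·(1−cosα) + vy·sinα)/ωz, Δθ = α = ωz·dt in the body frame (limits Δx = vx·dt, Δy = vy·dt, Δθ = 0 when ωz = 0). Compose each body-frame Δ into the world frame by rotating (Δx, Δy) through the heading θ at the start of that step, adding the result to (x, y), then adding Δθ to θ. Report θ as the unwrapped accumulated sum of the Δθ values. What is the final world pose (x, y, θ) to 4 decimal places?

step 1: ξ=(vx,vy,ωz)=(0.1400, 0.0100, 0.3500), dt=1.2 → body Δ=(0.1606, 0.0464, 0.4200) → world pose (0.1606, 0.0464, 0.4200)
step 2: ξ=(vx,vy,ωz)=(-0.1350, -0.0350, 0.0750), dt=0.8 → body Δ=(-0.1071, -0.0312, 0.0600) → world pose (0.0756, -0.0258, 0.4800)
step 3: ξ=(vx,vy,ωz)=(-0.1100, 0.0000, 0.7000), dt=1.5 → body Δ=(-0.1363, -0.0790, 1.0500) → world pose (-0.0089, -0.1587, 1.5300)
step 4: ξ=(vx,vy,ωz)=(0.0050, -0.0850, 0.1750), dt=1.5 → body Δ=(0.0241, -0.1251, 0.2625) → world pose (0.1171, -0.1398, 1.7925)
step 5: ξ=(vx,vy,ωz)=(-0.0200, 0.1200, 0.2500), dt=1.0 → body Δ=(-0.0347, 0.1163, 0.2500) → world pose (0.0113, -0.1992, 2.0425)

(0.0113, -0.1992, 2.0425)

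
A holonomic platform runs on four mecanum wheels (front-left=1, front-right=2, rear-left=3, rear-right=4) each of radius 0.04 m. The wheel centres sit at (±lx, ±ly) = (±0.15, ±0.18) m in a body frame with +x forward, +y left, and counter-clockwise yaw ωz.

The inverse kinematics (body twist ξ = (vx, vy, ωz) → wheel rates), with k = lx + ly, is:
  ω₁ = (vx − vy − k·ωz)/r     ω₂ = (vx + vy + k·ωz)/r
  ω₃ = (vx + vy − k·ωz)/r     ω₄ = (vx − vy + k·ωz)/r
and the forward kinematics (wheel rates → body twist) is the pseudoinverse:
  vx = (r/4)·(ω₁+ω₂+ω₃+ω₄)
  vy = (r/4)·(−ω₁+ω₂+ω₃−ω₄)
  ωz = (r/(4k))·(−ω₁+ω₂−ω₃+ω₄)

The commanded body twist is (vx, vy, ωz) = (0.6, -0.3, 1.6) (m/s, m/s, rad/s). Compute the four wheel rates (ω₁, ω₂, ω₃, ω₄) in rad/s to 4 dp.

k = lx + ly = 0.15 + 0.18 = 0.3300;  k·ωz = 0.3300·1.6 = 0.5280
ω₁ (FL) = (vx − vy − k·ωz)/r = 0.3720/0.04 = 9.3000
ω₂ (FR) = (vx + vy + k·ωz)/r = 0.8280/0.04 = 20.7000
ω₃ (RL) = (vx + vy − k·ωz)/r = -0.2280/0.04 = -5.7000
ω₄ (RR) = (vx − vy + k·ωz)/r = 1.4280/0.04 = 35.7000

(9.3000, 20.7000, -5.7000, 35.7000)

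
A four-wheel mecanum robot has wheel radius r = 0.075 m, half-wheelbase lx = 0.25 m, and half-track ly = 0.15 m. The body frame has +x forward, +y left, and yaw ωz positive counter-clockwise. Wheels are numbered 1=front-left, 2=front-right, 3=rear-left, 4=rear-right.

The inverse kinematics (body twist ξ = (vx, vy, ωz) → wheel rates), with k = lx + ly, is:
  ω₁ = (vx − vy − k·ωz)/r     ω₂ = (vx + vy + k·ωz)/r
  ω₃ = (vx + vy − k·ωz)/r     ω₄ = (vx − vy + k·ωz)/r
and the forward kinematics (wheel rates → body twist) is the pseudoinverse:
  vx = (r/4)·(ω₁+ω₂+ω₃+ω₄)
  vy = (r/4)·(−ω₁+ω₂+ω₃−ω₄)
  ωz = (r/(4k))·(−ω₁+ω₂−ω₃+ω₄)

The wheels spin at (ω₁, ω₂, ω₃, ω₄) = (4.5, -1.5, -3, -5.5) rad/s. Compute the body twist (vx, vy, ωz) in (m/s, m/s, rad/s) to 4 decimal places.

(-0.1031, -0.0656, -0.3984)

k = lx + ly = 0.25 + 0.15 = 0.4000
ω₁+ω₂+ω₃+ω₄ = -5.5000  →  vx = (0.075/4)·-5.5000 = -0.1031
−ω₁+ω₂+ω₃−ω₄ = -3.5000  →  vy = (0.075/4)·-3.5000 = -0.0656
−ω₁+ω₂−ω₃+ω₄ = -8.5000  →  ωz = (0.075/1.6000)·-8.5000 = -0.3984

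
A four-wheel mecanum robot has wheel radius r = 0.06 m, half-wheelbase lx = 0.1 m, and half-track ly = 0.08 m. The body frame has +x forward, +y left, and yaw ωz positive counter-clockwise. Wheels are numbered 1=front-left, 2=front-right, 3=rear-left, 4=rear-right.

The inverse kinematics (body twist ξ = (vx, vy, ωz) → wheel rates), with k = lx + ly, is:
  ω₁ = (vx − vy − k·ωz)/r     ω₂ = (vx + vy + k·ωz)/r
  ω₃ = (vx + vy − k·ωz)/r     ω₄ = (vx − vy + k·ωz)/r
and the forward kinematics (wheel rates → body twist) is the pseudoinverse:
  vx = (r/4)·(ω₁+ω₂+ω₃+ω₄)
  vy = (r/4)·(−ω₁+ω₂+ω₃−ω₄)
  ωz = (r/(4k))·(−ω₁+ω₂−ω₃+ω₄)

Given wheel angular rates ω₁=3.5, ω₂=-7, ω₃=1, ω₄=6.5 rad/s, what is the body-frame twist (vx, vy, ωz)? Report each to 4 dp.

(0.0600, -0.2400, -0.4167)

k = lx + ly = 0.1 + 0.08 = 0.1800
ω₁+ω₂+ω₃+ω₄ = 4.0000  →  vx = (0.06/4)·4.0000 = 0.0600
−ω₁+ω₂+ω₃−ω₄ = -16.0000  →  vy = (0.06/4)·-16.0000 = -0.2400
−ω₁+ω₂−ω₃+ω₄ = -5.0000  →  ωz = (0.06/0.7200)·-5.0000 = -0.4167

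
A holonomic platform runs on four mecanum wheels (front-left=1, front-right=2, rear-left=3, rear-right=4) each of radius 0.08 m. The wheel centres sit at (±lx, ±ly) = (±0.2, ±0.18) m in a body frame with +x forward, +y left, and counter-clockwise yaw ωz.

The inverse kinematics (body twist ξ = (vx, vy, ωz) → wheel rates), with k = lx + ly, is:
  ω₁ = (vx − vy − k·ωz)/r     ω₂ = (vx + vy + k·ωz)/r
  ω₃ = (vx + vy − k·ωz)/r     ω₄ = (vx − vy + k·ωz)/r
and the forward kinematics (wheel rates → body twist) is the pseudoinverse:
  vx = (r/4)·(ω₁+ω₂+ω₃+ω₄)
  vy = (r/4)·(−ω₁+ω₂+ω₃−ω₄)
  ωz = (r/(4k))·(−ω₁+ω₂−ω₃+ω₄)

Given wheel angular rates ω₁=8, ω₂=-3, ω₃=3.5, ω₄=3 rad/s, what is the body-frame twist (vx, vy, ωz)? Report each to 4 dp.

(0.2300, -0.2100, -0.6053)

k = lx + ly = 0.2 + 0.18 = 0.3800
ω₁+ω₂+ω₃+ω₄ = 11.5000  →  vx = (0.08/4)·11.5000 = 0.2300
−ω₁+ω₂+ω₃−ω₄ = -10.5000  →  vy = (0.08/4)·-10.5000 = -0.2100
−ω₁+ω₂−ω₃+ω₄ = -11.5000  →  ωz = (0.08/1.5200)·-11.5000 = -0.6053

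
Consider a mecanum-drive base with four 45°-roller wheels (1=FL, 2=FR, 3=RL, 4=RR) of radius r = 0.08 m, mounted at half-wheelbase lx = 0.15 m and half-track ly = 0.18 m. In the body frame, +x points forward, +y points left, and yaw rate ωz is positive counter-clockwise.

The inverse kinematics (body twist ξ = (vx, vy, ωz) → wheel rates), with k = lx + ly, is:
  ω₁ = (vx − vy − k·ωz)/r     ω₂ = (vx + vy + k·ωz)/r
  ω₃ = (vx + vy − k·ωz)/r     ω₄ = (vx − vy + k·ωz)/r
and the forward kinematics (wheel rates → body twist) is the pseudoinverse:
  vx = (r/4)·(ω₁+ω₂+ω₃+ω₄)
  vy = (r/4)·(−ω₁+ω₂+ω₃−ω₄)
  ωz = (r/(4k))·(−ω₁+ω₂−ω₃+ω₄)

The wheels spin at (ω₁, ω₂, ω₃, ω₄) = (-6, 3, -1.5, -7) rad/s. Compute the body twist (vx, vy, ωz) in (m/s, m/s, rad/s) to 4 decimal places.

(-0.2300, 0.2900, 0.2121)

k = lx + ly = 0.15 + 0.18 = 0.3300
ω₁+ω₂+ω₃+ω₄ = -11.5000  →  vx = (0.08/4)·-11.5000 = -0.2300
−ω₁+ω₂+ω₃−ω₄ = 14.5000  →  vy = (0.08/4)·14.5000 = 0.2900
−ω₁+ω₂−ω₃+ω₄ = 3.5000  →  ωz = (0.08/1.3200)·3.5000 = 0.2121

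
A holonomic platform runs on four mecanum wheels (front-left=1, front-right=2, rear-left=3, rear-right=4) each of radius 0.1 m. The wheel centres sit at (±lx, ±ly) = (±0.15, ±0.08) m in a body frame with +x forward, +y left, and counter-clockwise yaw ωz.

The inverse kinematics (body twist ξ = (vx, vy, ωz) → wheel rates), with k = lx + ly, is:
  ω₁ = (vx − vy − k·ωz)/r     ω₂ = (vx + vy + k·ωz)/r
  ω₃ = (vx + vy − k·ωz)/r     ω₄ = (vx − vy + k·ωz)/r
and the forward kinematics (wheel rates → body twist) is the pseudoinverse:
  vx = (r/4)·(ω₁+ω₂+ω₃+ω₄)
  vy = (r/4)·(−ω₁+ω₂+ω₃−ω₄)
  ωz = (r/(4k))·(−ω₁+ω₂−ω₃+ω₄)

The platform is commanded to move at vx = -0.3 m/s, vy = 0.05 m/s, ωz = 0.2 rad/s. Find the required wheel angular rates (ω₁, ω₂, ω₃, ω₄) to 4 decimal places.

(-3.9600, -2.0400, -2.9600, -3.0400)

k = lx + ly = 0.15 + 0.08 = 0.2300;  k·ωz = 0.2300·0.2 = 0.0460
ω₁ (FL) = (vx − vy − k·ωz)/r = -0.3960/0.1 = -3.9600
ω₂ (FR) = (vx + vy + k·ωz)/r = -0.2040/0.1 = -2.0400
ω₃ (RL) = (vx + vy − k·ωz)/r = -0.2960/0.1 = -2.9600
ω₄ (RR) = (vx − vy + k·ωz)/r = -0.3040/0.1 = -3.0400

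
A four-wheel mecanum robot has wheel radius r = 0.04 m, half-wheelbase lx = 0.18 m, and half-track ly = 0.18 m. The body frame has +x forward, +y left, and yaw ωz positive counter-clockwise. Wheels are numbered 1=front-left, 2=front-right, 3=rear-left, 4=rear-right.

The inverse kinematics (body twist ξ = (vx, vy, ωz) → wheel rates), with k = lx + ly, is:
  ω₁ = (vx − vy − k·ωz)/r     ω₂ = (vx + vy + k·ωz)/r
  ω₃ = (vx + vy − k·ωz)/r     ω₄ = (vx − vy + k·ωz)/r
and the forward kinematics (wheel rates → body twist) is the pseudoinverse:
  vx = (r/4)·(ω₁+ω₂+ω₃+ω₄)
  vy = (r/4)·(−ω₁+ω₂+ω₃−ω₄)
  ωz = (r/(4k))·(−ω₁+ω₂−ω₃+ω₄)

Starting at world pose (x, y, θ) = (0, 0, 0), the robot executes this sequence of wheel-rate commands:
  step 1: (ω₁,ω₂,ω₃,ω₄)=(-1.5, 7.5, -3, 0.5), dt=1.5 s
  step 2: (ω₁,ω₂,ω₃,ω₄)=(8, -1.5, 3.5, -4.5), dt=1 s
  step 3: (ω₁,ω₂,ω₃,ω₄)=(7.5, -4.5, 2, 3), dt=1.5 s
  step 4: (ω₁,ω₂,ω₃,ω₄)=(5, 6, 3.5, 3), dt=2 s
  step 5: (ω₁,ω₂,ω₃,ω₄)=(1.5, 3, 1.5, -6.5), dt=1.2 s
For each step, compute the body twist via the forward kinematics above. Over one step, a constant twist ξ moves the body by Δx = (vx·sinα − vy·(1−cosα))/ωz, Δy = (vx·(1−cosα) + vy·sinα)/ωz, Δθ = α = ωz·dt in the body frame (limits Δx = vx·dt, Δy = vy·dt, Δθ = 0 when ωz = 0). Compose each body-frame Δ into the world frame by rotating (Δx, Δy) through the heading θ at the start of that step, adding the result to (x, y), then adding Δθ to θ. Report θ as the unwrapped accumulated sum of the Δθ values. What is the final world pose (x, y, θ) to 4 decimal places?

step 1: ξ=(vx,vy,ωz)=(0.0350, 0.0550, 0.3472), dt=1.5 → body Δ=(0.0292, 0.0922, 0.5208) → world pose (0.0292, 0.0922, 0.5208)
step 2: ξ=(vx,vy,ωz)=(0.0550, -0.0150, -0.4861), dt=1.0 → body Δ=(0.0493, -0.0275, -0.4861) → world pose (0.0856, 0.0928, 0.0347)
step 3: ξ=(vx,vy,ωz)=(0.0800, -0.1300, -0.3056), dt=1.5 → body Δ=(0.0719, -0.2153, -0.4583) → world pose (0.1650, -0.1198, -0.4236)
step 4: ξ=(vx,vy,ωz)=(0.1750, 0.0150, 0.0139), dt=2.0 → body Δ=(0.3495, 0.0349, 0.0278) → world pose (0.4979, -0.2317, -0.3958)
step 5: ξ=(vx,vy,ωz)=(-0.0050, 0.0950, -0.1806), dt=1.2 → body Δ=(0.0063, 0.1138, -0.2167) → world pose (0.5477, -0.1292, -0.6125)

(0.5477, -0.1292, -0.6125)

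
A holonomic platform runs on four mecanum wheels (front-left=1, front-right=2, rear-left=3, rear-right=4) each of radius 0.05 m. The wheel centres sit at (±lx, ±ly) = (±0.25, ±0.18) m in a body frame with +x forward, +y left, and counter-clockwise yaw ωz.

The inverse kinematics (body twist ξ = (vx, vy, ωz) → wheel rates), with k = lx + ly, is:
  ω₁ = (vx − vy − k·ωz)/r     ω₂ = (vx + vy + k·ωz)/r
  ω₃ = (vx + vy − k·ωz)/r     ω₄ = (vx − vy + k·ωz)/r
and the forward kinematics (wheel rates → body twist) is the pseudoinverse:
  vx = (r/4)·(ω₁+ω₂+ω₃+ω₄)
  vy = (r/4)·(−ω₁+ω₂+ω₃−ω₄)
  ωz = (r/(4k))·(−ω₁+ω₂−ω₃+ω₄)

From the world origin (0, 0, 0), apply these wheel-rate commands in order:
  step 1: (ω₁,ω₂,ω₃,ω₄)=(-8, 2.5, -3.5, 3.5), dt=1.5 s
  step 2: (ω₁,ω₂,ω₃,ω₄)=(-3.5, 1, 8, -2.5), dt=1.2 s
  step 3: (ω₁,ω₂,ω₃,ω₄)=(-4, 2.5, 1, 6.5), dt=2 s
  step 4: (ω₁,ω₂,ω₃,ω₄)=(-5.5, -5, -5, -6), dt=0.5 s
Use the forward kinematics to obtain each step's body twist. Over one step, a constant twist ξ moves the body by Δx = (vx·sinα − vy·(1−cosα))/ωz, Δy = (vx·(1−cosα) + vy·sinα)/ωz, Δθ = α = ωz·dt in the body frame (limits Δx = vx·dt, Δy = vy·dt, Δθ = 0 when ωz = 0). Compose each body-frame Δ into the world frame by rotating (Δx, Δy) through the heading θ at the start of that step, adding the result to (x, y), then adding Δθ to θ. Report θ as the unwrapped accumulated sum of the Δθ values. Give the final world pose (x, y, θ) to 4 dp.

step 1: ξ=(vx,vy,ωz)=(-0.0688, 0.0437, 0.5087), dt=1.5 → body Δ=(-0.1173, 0.0220, 0.7631) → world pose (-0.1173, 0.0220, 0.7631)
step 2: ξ=(vx,vy,ωz)=(0.0375, 0.1875, -0.1744), dt=1.2 → body Δ=(0.0681, 0.2187, -0.2093) → world pose (-0.2191, 0.2271, 0.5538)
step 3: ξ=(vx,vy,ωz)=(0.0750, 0.0125, 0.3488), dt=2.0 → body Δ=(0.1298, 0.0733, 0.6977) → world pose (-0.1473, 0.3576, 1.2515)
step 4: ξ=(vx,vy,ωz)=(-0.2688, 0.0188, -0.0145), dt=0.5 → body Δ=(-0.1343, 0.0099, -0.0073) → world pose (-0.1989, 0.2332, 1.2442)

(-0.1989, 0.2332, 1.2442)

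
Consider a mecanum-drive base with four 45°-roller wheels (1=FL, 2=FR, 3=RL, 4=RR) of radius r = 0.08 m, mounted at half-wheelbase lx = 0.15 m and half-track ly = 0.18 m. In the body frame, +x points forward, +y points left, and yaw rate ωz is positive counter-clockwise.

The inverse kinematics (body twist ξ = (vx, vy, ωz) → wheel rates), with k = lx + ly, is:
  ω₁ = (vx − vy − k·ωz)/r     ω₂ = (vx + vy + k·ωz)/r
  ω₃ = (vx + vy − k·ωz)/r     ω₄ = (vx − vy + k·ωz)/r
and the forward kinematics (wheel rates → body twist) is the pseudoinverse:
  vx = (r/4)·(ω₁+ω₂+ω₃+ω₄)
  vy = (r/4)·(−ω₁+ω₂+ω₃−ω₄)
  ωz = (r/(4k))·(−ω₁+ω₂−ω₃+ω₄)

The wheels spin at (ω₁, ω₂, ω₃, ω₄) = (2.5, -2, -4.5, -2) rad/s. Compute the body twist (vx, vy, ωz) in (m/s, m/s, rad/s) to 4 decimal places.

k = lx + ly = 0.15 + 0.18 = 0.3300
ω₁+ω₂+ω₃+ω₄ = -6.0000  →  vx = (0.08/4)·-6.0000 = -0.1200
−ω₁+ω₂+ω₃−ω₄ = -7.0000  →  vy = (0.08/4)·-7.0000 = -0.1400
−ω₁+ω₂−ω₃+ω₄ = -2.0000  →  ωz = (0.08/1.3200)·-2.0000 = -0.1212

(-0.1200, -0.1400, -0.1212)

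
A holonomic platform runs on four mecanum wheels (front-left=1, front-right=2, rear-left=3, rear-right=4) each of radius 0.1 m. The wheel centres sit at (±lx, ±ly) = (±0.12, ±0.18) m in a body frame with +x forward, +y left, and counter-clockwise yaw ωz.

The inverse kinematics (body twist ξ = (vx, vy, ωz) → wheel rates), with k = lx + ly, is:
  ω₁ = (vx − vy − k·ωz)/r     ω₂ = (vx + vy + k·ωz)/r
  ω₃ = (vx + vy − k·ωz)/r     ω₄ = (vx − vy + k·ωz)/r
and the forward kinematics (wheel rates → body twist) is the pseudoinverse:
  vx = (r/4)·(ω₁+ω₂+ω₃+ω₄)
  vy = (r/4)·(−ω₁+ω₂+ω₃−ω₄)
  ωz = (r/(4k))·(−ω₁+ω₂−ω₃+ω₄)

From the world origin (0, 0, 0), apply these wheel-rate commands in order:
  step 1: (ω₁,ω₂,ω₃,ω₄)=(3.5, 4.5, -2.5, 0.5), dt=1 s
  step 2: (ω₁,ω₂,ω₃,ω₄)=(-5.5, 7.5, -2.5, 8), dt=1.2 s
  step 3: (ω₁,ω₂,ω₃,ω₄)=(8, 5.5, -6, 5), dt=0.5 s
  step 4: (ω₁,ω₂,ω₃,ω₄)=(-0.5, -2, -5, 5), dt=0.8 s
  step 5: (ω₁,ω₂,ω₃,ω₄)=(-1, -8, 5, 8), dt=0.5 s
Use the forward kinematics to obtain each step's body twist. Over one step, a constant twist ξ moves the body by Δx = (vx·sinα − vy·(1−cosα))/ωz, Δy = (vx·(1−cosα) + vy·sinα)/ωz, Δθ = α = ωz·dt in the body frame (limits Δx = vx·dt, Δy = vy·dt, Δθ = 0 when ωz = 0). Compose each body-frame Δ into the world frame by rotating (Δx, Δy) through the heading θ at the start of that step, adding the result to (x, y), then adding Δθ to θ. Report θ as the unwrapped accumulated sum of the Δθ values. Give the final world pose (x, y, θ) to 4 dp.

step 1: ξ=(vx,vy,ωz)=(0.1500, -0.0500, 0.3333), dt=1.0 → body Δ=(0.1555, -0.0243, 0.3333) → world pose (0.1555, -0.0243, 0.3333)
step 2: ξ=(vx,vy,ωz)=(0.1875, 0.0625, 1.9583), dt=1.2 → body Δ=(0.0138, 0.1857, 2.3500) → world pose (0.1077, 0.1557, 2.6833)
step 3: ξ=(vx,vy,ωz)=(0.3125, -0.3375, 0.7083), dt=0.5 → body Δ=(0.1826, -0.1379, 0.3542) → world pose (0.0050, 0.3601, 3.0375)
step 4: ξ=(vx,vy,ωz)=(-0.0625, -0.2875, 0.7083), dt=0.8 → body Δ=(0.0161, -0.2317, 0.5667) → world pose (0.0131, 0.5922, 3.6042)
step 5: ξ=(vx,vy,ωz)=(0.1000, -0.2500, -0.3333), dt=0.5 → body Δ=(0.0394, -0.1286, -0.1667) → world pose (-0.0795, 0.6897, 3.4375)

(-0.0795, 0.6897, 3.4375)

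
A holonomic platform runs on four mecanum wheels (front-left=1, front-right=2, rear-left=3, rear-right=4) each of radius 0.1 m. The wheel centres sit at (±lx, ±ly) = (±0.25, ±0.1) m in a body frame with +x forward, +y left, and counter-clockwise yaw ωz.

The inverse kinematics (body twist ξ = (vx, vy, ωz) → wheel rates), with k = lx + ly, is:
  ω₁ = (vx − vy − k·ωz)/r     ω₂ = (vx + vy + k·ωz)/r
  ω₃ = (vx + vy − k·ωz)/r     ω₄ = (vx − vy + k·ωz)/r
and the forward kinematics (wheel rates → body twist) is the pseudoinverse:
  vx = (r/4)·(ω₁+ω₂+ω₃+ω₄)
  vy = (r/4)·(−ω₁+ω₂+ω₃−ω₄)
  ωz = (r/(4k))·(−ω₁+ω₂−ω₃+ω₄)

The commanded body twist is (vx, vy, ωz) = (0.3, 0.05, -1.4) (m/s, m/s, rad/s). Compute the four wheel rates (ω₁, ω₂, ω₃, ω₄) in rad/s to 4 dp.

k = lx + ly = 0.25 + 0.1 = 0.3500;  k·ωz = 0.3500·-1.4 = -0.4900
ω₁ (FL) = (vx − vy − k·ωz)/r = 0.7400/0.1 = 7.4000
ω₂ (FR) = (vx + vy + k·ωz)/r = -0.1400/0.1 = -1.4000
ω₃ (RL) = (vx + vy − k·ωz)/r = 0.8400/0.1 = 8.4000
ω₄ (RR) = (vx − vy + k·ωz)/r = -0.2400/0.1 = -2.4000

(7.4000, -1.4000, 8.4000, -2.4000)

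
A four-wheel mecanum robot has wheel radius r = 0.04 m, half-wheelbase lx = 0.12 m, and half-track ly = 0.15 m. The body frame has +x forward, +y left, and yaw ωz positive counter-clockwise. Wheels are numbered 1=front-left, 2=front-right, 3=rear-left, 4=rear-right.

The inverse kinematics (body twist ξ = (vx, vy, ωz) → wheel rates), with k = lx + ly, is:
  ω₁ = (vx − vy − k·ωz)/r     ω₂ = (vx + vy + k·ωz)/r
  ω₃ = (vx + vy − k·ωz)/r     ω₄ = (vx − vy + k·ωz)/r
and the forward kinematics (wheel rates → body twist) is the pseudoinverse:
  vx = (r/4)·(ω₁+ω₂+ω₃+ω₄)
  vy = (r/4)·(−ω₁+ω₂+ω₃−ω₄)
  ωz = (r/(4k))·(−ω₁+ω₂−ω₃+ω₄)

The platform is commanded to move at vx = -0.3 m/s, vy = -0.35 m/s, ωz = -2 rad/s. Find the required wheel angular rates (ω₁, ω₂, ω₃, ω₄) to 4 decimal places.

(14.7500, -29.7500, -2.7500, -12.2500)

k = lx + ly = 0.12 + 0.15 = 0.2700;  k·ωz = 0.2700·-2 = -0.5400
ω₁ (FL) = (vx − vy − k·ωz)/r = 0.5900/0.04 = 14.7500
ω₂ (FR) = (vx + vy + k·ωz)/r = -1.1900/0.04 = -29.7500
ω₃ (RL) = (vx + vy − k·ωz)/r = -0.1100/0.04 = -2.7500
ω₄ (RR) = (vx − vy + k·ωz)/r = -0.4900/0.04 = -12.2500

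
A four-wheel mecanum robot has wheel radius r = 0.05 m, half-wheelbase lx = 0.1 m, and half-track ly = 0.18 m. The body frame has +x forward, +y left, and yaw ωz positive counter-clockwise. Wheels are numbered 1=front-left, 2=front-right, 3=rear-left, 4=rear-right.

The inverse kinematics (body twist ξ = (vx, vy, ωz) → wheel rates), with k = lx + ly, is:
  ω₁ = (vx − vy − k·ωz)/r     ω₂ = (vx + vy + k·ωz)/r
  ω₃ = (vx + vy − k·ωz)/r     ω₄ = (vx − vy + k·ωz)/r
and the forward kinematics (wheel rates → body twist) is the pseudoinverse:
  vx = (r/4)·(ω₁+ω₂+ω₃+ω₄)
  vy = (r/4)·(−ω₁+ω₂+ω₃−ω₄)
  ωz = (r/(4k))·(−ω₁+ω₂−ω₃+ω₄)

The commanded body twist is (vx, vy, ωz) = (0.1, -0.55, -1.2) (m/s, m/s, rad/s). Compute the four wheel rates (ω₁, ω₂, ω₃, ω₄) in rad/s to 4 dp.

(19.7200, -15.7200, -2.2800, 6.2800)

k = lx + ly = 0.1 + 0.18 = 0.2800;  k·ωz = 0.2800·-1.2 = -0.3360
ω₁ (FL) = (vx − vy − k·ωz)/r = 0.9860/0.05 = 19.7200
ω₂ (FR) = (vx + vy + k·ωz)/r = -0.7860/0.05 = -15.7200
ω₃ (RL) = (vx + vy − k·ωz)/r = -0.1140/0.05 = -2.2800
ω₄ (RR) = (vx − vy + k·ωz)/r = 0.3140/0.05 = 6.2800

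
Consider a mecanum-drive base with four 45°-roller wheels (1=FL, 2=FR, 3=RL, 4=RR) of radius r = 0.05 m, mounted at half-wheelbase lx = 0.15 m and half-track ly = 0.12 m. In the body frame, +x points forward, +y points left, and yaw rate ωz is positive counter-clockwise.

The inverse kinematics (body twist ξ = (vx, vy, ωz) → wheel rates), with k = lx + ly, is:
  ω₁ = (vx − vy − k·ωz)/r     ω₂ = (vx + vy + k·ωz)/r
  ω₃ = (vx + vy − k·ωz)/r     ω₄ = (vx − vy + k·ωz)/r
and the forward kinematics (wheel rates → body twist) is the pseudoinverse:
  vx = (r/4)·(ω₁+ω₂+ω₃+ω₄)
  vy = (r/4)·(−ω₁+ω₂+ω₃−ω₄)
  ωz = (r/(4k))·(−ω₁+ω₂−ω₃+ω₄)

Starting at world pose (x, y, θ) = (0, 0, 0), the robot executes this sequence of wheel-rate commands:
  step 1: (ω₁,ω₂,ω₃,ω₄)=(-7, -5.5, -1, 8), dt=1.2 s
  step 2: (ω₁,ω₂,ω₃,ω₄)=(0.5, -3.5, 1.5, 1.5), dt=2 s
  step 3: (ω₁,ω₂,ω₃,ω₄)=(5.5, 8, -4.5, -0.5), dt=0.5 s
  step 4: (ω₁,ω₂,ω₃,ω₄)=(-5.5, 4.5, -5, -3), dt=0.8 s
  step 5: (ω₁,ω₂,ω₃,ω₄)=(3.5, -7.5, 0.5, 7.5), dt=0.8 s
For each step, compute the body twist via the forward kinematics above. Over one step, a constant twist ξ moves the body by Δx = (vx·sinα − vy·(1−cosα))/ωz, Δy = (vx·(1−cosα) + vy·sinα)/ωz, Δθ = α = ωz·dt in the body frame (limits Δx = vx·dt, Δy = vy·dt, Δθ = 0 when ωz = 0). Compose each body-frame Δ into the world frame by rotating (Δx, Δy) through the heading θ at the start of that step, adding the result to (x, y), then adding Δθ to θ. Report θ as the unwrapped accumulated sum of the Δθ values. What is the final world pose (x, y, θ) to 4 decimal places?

(0.0780, -0.3052, 0.6597)

step 1: ξ=(vx,vy,ωz)=(-0.0688, -0.0938, 0.4861), dt=1.2 → body Δ=(-0.0460, -0.1296, 0.5833) → world pose (-0.0460, -0.1296, 0.5833)
step 2: ξ=(vx,vy,ωz)=(0.0000, -0.0500, -0.1852), dt=2.0 → body Δ=(-0.0183, -0.0977, -0.3704) → world pose (-0.0075, -0.2213, 0.2130)
step 3: ξ=(vx,vy,ωz)=(0.1063, -0.0188, 0.3009), dt=0.5 → body Δ=(0.0536, -0.0054, 0.1505) → world pose (0.0461, -0.2152, 0.3634)
step 4: ξ=(vx,vy,ωz)=(-0.1125, 0.1000, 0.5556), dt=0.8 → body Δ=(-0.1046, 0.0577, 0.4444) → world pose (-0.0722, -0.1984, 0.8079)
step 5: ξ=(vx,vy,ωz)=(0.0500, -0.2250, -0.1852), dt=0.8 → body Δ=(0.0265, -0.1823, -0.1481) → world pose (0.0780, -0.3052, 0.6597)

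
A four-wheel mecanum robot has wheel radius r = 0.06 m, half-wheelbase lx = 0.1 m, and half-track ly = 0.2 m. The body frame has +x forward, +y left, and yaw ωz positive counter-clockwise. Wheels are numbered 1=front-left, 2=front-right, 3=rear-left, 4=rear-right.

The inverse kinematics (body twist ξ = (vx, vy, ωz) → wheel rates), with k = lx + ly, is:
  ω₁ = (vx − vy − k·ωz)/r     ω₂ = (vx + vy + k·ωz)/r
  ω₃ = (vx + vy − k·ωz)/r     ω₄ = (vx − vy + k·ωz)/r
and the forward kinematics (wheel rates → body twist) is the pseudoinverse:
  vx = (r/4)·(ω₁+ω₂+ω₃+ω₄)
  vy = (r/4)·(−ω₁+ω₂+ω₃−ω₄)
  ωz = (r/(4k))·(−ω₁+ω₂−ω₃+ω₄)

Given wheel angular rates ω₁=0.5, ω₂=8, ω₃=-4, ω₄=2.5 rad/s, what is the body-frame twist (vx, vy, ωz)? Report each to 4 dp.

k = lx + ly = 0.1 + 0.2 = 0.3000
ω₁+ω₂+ω₃+ω₄ = 7.0000  →  vx = (0.06/4)·7.0000 = 0.1050
−ω₁+ω₂+ω₃−ω₄ = 1.0000  →  vy = (0.06/4)·1.0000 = 0.0150
−ω₁+ω₂−ω₃+ω₄ = 14.0000  →  ωz = (0.06/1.2000)·14.0000 = 0.7000

(0.1050, 0.0150, 0.7000)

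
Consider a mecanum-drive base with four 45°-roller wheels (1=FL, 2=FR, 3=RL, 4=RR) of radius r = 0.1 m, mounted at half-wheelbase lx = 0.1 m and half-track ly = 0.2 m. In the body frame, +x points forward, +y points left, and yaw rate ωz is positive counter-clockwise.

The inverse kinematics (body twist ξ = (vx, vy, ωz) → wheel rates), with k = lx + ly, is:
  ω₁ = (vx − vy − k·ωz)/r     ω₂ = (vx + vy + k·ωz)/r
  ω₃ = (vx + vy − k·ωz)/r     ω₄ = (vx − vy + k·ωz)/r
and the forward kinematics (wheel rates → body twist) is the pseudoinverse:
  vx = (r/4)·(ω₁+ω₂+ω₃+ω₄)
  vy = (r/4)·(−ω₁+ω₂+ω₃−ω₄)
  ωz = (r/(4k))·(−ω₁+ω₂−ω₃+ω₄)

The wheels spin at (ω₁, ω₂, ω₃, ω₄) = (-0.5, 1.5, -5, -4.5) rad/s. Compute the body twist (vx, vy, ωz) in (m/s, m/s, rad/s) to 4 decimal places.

(-0.2125, 0.0375, 0.2083)

k = lx + ly = 0.1 + 0.2 = 0.3000
ω₁+ω₂+ω₃+ω₄ = -8.5000  →  vx = (0.1/4)·-8.5000 = -0.2125
−ω₁+ω₂+ω₃−ω₄ = 1.5000  →  vy = (0.1/4)·1.5000 = 0.0375
−ω₁+ω₂−ω₃+ω₄ = 2.5000  →  ωz = (0.1/1.2000)·2.5000 = 0.2083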